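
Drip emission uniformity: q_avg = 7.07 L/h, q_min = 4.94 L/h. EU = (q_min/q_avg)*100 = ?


EU = (q_min/q_avg)*100 = (4.94/7.07)*100 = 69.8727%

69.8727 %


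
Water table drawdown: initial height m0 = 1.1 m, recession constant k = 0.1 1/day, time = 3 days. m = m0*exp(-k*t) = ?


m = m0 * exp(-k*t)
m = 1.1 * exp(-0.1 * 3)
m = 1.1 * exp(-0.3000)

0.8149 m


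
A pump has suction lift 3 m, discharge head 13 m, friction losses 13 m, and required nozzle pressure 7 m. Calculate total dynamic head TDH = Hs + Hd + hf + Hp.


TDH = Hs + Hd + hf + Hp = 3 + 13 + 13 + 7 = 36

36 m


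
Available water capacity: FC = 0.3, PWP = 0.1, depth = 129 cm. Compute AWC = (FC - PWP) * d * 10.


AWC = (FC - PWP) * d * 10
AWC = (0.3 - 0.1) * 129 * 10
AWC = 0.2000 * 129 * 10

258.0000 mm


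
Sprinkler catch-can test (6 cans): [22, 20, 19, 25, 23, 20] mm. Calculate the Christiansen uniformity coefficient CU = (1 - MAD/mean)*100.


mean = 21.500000 mm
MAD = 1.833333 mm
CU = (1 - 1.833333/21.500000)*100

91.4729 %


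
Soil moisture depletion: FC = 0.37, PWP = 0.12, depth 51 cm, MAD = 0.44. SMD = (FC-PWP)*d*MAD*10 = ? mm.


SMD = (FC - PWP) * d * MAD * 10
SMD = (0.37 - 0.12) * 51 * 0.44 * 10
SMD = 0.2500 * 51 * 0.44 * 10

56.1000 mm


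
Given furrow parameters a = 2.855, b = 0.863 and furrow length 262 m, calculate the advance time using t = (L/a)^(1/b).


t = (L/a)^(1/b)
t = (262/2.855)^(1/0.863)
t = 91.768827^(1/0.863)

188.0486 min


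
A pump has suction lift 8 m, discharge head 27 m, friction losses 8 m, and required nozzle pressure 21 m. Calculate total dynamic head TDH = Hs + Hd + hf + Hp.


TDH = Hs + Hd + hf + Hp = 8 + 27 + 8 + 21 = 64

64 m


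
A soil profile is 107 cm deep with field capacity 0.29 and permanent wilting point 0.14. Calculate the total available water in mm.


AWC = (FC - PWP) * d * 10
AWC = (0.29 - 0.14) * 107 * 10
AWC = 0.1500 * 107 * 10

160.5000 mm


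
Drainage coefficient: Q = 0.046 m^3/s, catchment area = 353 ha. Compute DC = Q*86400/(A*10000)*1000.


DC = Q * 86400 / (A * 10000) * 1000
DC = 0.046 * 86400 / (353 * 10000) * 1000
DC = 3974400.0000 / 3530000

1.1259 mm/day


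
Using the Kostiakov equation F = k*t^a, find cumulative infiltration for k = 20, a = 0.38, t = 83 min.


F = k * t^a = 20 * 83^0.38
F = 20 * 5.361048

107.2210 mm


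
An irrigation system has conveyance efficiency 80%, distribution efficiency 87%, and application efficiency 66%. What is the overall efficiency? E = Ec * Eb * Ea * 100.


Ec = 0.8, Eb = 0.87, Ea = 0.66
E = 0.8 * 0.87 * 0.66 * 100 = 45.9360%

45.9360 %


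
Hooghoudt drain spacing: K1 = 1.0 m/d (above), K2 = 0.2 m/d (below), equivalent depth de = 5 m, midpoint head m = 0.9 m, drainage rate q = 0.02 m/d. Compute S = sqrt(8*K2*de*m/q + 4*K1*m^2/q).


S^2 = 8*K2*de*m/q + 4*K1*m^2/q
S^2 = 8*0.2*5*0.9/0.02 + 4*1.0*0.9^2/0.02
S = sqrt(522.0000)

22.8473 m


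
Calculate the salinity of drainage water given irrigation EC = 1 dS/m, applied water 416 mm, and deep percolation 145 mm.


EC_dw = EC_iw * D_iw / D_dw
EC_dw = 1 * 416 / 145
EC_dw = 416 / 145

2.8690 dS/m


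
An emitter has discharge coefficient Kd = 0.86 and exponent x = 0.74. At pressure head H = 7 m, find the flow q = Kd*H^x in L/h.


q = Kd * H^x = 0.86 * 7^0.74 = 0.86 * 4.220584

3.6297 L/h


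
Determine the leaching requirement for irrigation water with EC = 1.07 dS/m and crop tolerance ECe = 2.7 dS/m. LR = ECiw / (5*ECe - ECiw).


LR = ECiw / (5*ECe - ECiw)
LR = 1.07 / (5*2.7 - 1.07)
LR = 1.07 / 12.4300

0.0861


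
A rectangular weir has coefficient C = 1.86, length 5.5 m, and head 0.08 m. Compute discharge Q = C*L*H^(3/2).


Q = C * L * H^(3/2) = 1.86 * 5.5 * 0.08^1.5 = 1.86 * 5.5 * 0.022627

0.2315 m^3/s


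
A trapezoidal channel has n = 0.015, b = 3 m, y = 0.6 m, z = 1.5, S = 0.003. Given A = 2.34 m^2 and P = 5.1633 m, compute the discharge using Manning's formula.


R = A/P = 2.34/5.1633 = 0.453199
Q = (1/0.015) * 2.34 * 0.453199^(2/3) * 0.003^0.5

5.0413 m^3/s


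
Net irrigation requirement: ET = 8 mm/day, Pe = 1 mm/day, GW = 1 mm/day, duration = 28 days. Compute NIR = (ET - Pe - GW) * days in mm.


Daily deficit = ET - Pe - GW = 8 - 1 - 1 = 6 mm/day
NIR = 6 * 28 = 168 mm

168.0000 mm


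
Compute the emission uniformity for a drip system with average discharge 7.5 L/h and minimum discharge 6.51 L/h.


EU = (q_min/q_avg)*100 = (6.51/7.5)*100 = 86.8000%

86.8000 %


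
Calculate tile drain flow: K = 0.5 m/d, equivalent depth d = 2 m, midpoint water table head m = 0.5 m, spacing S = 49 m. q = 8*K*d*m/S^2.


q = 8*K*d*m/S^2
q = 8*0.5*2*0.5/49^2
q = 4.0000 / 2401

0.0017 m/d


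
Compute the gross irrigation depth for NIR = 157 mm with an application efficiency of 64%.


Ea = 64% = 0.64
GID = NIR / Ea = 157 / 0.64 = 245.3125 mm

245.3125 mm


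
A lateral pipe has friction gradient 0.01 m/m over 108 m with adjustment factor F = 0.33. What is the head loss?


hf = J * L * F = 0.01 * 108 * 0.33 = 0.3564 m

0.3564 m


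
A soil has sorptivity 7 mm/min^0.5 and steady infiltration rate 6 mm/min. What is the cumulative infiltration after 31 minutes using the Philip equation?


F = S*sqrt(t) + A*t
F = 7*sqrt(31) + 6*31
F = 7*5.567764 + 186

224.9743 mm


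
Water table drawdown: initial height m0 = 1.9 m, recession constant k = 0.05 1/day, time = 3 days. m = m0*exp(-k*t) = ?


m = m0 * exp(-k*t)
m = 1.9 * exp(-0.05 * 3)
m = 1.9 * exp(-0.1500)

1.6353 m


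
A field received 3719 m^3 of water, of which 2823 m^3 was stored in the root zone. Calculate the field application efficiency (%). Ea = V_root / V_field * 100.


Ea = V_root / V_field * 100 = 2823 / 3719 * 100 = 75.9075%

75.9075 %


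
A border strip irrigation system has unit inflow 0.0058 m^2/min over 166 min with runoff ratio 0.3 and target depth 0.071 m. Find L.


L = q*t/((1+r)*Z)
L = 0.0058*166/((1+0.3)*0.071)
L = 0.9628/0.0923

10.4312 m


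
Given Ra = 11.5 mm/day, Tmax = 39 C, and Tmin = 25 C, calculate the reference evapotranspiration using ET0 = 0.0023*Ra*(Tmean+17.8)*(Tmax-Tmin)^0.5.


Tmean = (Tmax + Tmin)/2 = (39 + 25)/2 = 32.0
ET0 = 0.0023 * 11.5 * (32.0 + 17.8) * sqrt(39 - 25)
ET0 = 0.0023 * 11.5 * 49.8 * 3.741657

4.9285 mm/day


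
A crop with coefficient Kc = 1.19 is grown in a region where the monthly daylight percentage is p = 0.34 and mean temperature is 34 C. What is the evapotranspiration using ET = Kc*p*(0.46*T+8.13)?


ET = Kc * p * (0.46*T + 8.13)
ET = 1.19 * 0.34 * (0.46*34 + 8.13)
ET = 1.19 * 0.34 * 23.7700

9.6173 mm/day


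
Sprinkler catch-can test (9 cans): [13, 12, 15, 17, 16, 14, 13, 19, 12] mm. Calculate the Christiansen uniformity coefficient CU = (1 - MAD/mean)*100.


mean = 14.555556 mm
MAD = 1.950617 mm
CU = (1 - 1.950617/14.555556)*100

86.5988 %


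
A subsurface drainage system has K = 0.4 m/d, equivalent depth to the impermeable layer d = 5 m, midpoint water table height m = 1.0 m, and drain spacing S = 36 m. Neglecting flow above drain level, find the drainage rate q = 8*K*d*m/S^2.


q = 8*K*d*m/S^2
q = 8*0.4*5*1.0/36^2
q = 16.0000 / 1296

0.0123 m/d


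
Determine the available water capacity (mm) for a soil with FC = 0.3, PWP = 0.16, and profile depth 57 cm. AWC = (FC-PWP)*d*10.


AWC = (FC - PWP) * d * 10
AWC = (0.3 - 0.16) * 57 * 10
AWC = 0.1400 * 57 * 10

79.8000 mm


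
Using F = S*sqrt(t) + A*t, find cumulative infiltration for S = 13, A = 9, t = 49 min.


F = S*sqrt(t) + A*t
F = 13*sqrt(49) + 9*49
F = 13*7.000000 + 441

532.0000 mm


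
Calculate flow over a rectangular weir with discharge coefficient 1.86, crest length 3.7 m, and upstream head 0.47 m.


Q = C * L * H^(3/2) = 1.86 * 3.7 * 0.47^1.5 = 1.86 * 3.7 * 0.322216

2.2175 m^3/s


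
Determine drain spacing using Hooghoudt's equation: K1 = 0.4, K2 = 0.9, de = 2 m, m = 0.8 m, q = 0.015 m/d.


S^2 = 8*K2*de*m/q + 4*K1*m^2/q
S^2 = 8*0.9*2*0.8/0.015 + 4*0.4*0.8^2/0.015
S = sqrt(836.2667)

28.9183 m


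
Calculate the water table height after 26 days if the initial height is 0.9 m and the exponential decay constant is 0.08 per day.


m = m0 * exp(-k*t)
m = 0.9 * exp(-0.08 * 26)
m = 0.9 * exp(-2.0800)

0.1124 m


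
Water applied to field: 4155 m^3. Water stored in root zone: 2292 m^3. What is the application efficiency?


Ea = V_root / V_field * 100 = 2292 / 4155 * 100 = 55.1625%

55.1625 %


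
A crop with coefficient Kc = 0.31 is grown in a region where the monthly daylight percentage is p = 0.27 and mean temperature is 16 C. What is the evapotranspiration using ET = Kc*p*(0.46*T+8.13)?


ET = Kc * p * (0.46*T + 8.13)
ET = 0.31 * 0.27 * (0.46*16 + 8.13)
ET = 0.31 * 0.27 * 15.4900

1.2965 mm/day


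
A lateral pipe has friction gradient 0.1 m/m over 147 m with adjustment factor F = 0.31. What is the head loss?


hf = J * L * F = 0.1 * 147 * 0.31 = 4.5570 m

4.5570 m


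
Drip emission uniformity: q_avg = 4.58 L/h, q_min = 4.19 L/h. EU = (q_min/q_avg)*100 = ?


EU = (q_min/q_avg)*100 = (4.19/4.58)*100 = 91.4847%

91.4847 %


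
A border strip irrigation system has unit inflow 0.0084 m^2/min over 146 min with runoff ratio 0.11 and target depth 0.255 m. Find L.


L = q*t/((1+r)*Z)
L = 0.0084*146/((1+0.11)*0.255)
L = 1.2264/0.28305

4.3328 m


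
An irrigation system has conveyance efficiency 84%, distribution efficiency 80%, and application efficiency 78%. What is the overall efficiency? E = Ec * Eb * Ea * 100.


Ec = 0.84, Eb = 0.8, Ea = 0.78
E = 0.84 * 0.8 * 0.78 * 100 = 52.4160%

52.4160 %


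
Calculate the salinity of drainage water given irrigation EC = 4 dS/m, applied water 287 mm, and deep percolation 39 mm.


EC_dw = EC_iw * D_iw / D_dw
EC_dw = 4 * 287 / 39
EC_dw = 1148 / 39

29.4359 dS/m


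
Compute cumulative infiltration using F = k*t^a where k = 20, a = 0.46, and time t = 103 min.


F = k * t^a = 20 * 103^0.46
F = 20 * 8.431505

168.6301 mm


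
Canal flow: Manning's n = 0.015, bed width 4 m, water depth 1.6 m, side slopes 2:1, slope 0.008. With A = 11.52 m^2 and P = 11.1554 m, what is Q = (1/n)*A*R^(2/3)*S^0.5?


R = A/P = 11.52/11.1554 = 1.032684
Q = (1/0.015) * 11.52 * 1.032684^(2/3) * 0.008^0.5

70.1807 m^3/s


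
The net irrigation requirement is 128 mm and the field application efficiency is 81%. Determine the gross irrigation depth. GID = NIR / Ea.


Ea = 81% = 0.81
GID = NIR / Ea = 128 / 0.81 = 158.0247 mm

158.0247 mm


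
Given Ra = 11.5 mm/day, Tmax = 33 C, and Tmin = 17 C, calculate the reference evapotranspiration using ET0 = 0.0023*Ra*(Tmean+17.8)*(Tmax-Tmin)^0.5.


Tmean = (Tmax + Tmin)/2 = (33 + 17)/2 = 25.0
ET0 = 0.0023 * 11.5 * (25.0 + 17.8) * sqrt(33 - 17)
ET0 = 0.0023 * 11.5 * 42.8 * 4.000000

4.5282 mm/day


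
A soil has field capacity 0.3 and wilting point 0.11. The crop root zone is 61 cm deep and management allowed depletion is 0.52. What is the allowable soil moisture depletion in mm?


SMD = (FC - PWP) * d * MAD * 10
SMD = (0.3 - 0.11) * 61 * 0.52 * 10
SMD = 0.1900 * 61 * 0.52 * 10

60.2680 mm


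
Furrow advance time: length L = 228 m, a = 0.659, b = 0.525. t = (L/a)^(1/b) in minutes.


t = (L/a)^(1/b)
t = (228/0.659)^(1/0.525)
t = 345.978756^(1/0.525)

68593.7638 min


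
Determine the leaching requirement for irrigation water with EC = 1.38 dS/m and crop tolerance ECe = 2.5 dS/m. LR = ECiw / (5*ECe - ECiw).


LR = ECiw / (5*ECe - ECiw)
LR = 1.38 / (5*2.5 - 1.38)
LR = 1.38 / 11.1200

0.1241


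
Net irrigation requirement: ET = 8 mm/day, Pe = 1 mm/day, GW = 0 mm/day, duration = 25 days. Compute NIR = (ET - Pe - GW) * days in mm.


Daily deficit = ET - Pe - GW = 8 - 1 - 0 = 7 mm/day
NIR = 7 * 25 = 175 mm

175.0000 mm


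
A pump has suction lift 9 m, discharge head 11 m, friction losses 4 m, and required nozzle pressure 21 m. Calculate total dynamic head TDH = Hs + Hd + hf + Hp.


TDH = Hs + Hd + hf + Hp = 9 + 11 + 4 + 21 = 45

45 m


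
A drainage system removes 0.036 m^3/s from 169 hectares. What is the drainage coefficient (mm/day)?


DC = Q * 86400 / (A * 10000) * 1000
DC = 0.036 * 86400 / (169 * 10000) * 1000
DC = 3110400.0000 / 1690000

1.8405 mm/day


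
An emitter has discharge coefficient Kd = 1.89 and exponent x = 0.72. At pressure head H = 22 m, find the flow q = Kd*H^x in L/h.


q = Kd * H^x = 1.89 * 22^0.72 = 1.89 * 9.258579

17.4987 L/h


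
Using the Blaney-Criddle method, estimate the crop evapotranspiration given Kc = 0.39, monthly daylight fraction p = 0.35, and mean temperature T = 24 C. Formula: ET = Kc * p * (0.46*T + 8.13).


ET = Kc * p * (0.46*T + 8.13)
ET = 0.39 * 0.35 * (0.46*24 + 8.13)
ET = 0.39 * 0.35 * 19.1700

2.6167 mm/day


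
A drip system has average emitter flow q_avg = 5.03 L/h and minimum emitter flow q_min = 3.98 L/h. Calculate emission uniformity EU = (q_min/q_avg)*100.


EU = (q_min/q_avg)*100 = (3.98/5.03)*100 = 79.1252%

79.1252 %


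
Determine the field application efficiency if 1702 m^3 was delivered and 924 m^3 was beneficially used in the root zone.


Ea = V_root / V_field * 100 = 924 / 1702 * 100 = 54.2891%

54.2891 %


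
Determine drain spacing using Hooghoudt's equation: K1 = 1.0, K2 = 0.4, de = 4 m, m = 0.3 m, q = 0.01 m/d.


S^2 = 8*K2*de*m/q + 4*K1*m^2/q
S^2 = 8*0.4*4*0.3/0.01 + 4*1.0*0.3^2/0.01
S = sqrt(420.0000)

20.4939 m


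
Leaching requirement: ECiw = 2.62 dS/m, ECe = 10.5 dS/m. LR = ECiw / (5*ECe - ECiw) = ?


LR = ECiw / (5*ECe - ECiw)
LR = 2.62 / (5*10.5 - 2.62)
LR = 2.62 / 49.8800

0.0525


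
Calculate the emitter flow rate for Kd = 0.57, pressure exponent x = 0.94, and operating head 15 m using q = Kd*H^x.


q = Kd * H^x = 0.57 * 15^0.94 = 0.57 * 12.750458

7.2678 L/h


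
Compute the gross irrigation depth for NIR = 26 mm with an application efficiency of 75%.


Ea = 75% = 0.75
GID = NIR / Ea = 26 / 0.75 = 34.6667 mm

34.6667 mm


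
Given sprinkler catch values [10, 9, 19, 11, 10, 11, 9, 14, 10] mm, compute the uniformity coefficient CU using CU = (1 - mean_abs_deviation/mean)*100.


mean = 11.444444 mm
MAD = 2.246914 mm
CU = (1 - 2.246914/11.444444)*100

80.3668 %


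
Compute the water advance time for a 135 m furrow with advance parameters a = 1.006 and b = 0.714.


t = (L/a)^(1/b)
t = (135/1.006)^(1/0.714)
t = 134.194831^(1/0.714)

955.0412 min


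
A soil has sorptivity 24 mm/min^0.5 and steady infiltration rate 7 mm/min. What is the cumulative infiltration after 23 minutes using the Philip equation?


F = S*sqrt(t) + A*t
F = 24*sqrt(23) + 7*23
F = 24*4.795832 + 161

276.1000 mm


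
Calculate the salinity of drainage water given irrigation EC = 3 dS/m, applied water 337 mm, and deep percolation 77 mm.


EC_dw = EC_iw * D_iw / D_dw
EC_dw = 3 * 337 / 77
EC_dw = 1011 / 77

13.1299 dS/m


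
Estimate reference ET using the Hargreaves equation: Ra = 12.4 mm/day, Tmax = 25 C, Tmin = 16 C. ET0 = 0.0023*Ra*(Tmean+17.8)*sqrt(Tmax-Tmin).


Tmean = (Tmax + Tmin)/2 = (25 + 16)/2 = 20.5
ET0 = 0.0023 * 12.4 * (20.5 + 17.8) * sqrt(25 - 16)
ET0 = 0.0023 * 12.4 * 38.3 * 3.000000

3.2769 mm/day


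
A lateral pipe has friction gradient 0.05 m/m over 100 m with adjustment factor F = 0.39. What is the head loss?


hf = J * L * F = 0.05 * 100 * 0.39 = 1.9500 m

1.9500 m


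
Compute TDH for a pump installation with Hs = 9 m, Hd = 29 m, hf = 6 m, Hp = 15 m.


TDH = Hs + Hd + hf + Hp = 9 + 29 + 6 + 15 = 59

59 m


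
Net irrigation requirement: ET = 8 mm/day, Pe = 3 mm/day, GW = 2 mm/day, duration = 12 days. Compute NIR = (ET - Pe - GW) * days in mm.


Daily deficit = ET - Pe - GW = 8 - 3 - 2 = 3 mm/day
NIR = 3 * 12 = 36 mm

36.0000 mm


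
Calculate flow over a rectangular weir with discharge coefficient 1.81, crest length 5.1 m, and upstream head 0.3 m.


Q = C * L * H^(3/2) = 1.81 * 5.1 * 0.3^1.5 = 1.81 * 5.1 * 0.164317

1.5168 m^3/s


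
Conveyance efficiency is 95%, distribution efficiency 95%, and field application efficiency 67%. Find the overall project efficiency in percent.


Ec = 0.95, Eb = 0.95, Ea = 0.67
E = 0.95 * 0.95 * 0.67 * 100 = 60.4675%

60.4675 %


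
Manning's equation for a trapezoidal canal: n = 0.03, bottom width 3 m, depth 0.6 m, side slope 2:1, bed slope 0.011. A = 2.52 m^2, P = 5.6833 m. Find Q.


R = A/P = 2.52/5.6833 = 0.443404
Q = (1/0.03) * 2.52 * 0.443404^(2/3) * 0.011^0.5

5.1228 m^3/s


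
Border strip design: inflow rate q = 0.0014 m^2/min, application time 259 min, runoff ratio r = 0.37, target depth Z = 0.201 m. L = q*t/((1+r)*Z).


L = q*t/((1+r)*Z)
L = 0.0014*259/((1+0.37)*0.201)
L = 0.3626/0.27537

1.3168 m


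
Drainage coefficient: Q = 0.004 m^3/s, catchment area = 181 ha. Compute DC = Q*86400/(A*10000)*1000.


DC = Q * 86400 / (A * 10000) * 1000
DC = 0.004 * 86400 / (181 * 10000) * 1000
DC = 345600.0000 / 1810000

0.1909 mm/day


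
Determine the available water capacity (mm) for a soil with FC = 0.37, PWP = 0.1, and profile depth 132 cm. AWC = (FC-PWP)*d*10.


AWC = (FC - PWP) * d * 10
AWC = (0.37 - 0.1) * 132 * 10
AWC = 0.2700 * 132 * 10

356.4000 mm


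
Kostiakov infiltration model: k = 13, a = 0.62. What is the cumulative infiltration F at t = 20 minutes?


F = k * t^a = 13 * 20^0.62
F = 13 * 6.406762

83.2879 mm


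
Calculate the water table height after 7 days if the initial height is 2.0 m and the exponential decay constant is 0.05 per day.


m = m0 * exp(-k*t)
m = 2.0 * exp(-0.05 * 7)
m = 2.0 * exp(-0.3500)

1.4094 m


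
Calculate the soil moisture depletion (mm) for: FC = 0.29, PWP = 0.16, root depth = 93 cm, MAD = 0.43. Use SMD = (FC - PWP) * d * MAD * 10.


SMD = (FC - PWP) * d * MAD * 10
SMD = (0.29 - 0.16) * 93 * 0.43 * 10
SMD = 0.1300 * 93 * 0.43 * 10

51.9870 mm


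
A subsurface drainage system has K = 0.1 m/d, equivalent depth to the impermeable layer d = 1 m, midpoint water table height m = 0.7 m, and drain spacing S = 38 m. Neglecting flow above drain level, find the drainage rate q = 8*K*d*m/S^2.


q = 8*K*d*m/S^2
q = 8*0.1*1*0.7/38^2
q = 0.5600 / 1444

3.8781e-04 m/d


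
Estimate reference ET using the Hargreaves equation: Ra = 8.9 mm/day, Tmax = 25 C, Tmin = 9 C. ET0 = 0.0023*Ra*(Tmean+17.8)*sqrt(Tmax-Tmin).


Tmean = (Tmax + Tmin)/2 = (25 + 9)/2 = 17.0
ET0 = 0.0023 * 8.9 * (17.0 + 17.8) * sqrt(25 - 9)
ET0 = 0.0023 * 8.9 * 34.8 * 4.000000

2.8494 mm/day


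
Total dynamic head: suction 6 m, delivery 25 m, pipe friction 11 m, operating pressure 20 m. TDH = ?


TDH = Hs + Hd + hf + Hp = 6 + 25 + 11 + 20 = 62

62 m


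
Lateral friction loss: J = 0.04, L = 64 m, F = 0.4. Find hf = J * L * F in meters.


hf = J * L * F = 0.04 * 64 * 0.4 = 1.0240 m

1.0240 m


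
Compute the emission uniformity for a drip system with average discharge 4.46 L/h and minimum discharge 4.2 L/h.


EU = (q_min/q_avg)*100 = (4.2/4.46)*100 = 94.1704%

94.1704 %


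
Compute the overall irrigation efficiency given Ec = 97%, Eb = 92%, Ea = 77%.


Ec = 0.97, Eb = 0.92, Ea = 0.77
E = 0.97 * 0.92 * 0.77 * 100 = 68.7148%

68.7148 %


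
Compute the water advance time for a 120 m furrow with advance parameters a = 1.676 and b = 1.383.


t = (L/a)^(1/b)
t = (120/1.676)^(1/1.383)
t = 71.599045^(1/1.383)

21.9392 min


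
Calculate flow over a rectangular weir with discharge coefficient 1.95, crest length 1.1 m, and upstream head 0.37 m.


Q = C * L * H^(3/2) = 1.95 * 1.1 * 0.37^1.5 = 1.95 * 1.1 * 0.225062

0.4828 m^3/s


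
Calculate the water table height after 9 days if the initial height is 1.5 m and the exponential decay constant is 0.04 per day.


m = m0 * exp(-k*t)
m = 1.5 * exp(-0.04 * 9)
m = 1.5 * exp(-0.3600)

1.0465 m


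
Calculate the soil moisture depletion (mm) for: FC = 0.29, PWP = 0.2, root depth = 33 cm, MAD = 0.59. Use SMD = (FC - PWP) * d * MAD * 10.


SMD = (FC - PWP) * d * MAD * 10
SMD = (0.29 - 0.2) * 33 * 0.59 * 10
SMD = 0.0900 * 33 * 0.59 * 10

17.5230 mm


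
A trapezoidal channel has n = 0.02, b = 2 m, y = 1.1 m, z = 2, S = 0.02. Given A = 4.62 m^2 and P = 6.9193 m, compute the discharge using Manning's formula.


R = A/P = 4.62/6.9193 = 0.667698
Q = (1/0.02) * 4.62 * 0.667698^(2/3) * 0.02^0.5

24.9563 m^3/s


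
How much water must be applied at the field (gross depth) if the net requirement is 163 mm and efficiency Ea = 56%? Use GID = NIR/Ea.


Ea = 56% = 0.56
GID = NIR / Ea = 163 / 0.56 = 291.0714 mm

291.0714 mm


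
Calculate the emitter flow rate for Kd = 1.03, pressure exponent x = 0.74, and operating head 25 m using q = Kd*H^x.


q = Kd * H^x = 1.03 * 25^0.74 = 1.03 * 10.826189

11.1510 L/h


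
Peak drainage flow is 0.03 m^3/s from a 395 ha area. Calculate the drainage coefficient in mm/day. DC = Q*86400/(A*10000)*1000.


DC = Q * 86400 / (A * 10000) * 1000
DC = 0.03 * 86400 / (395 * 10000) * 1000
DC = 2592000.0000 / 3950000

0.6562 mm/day


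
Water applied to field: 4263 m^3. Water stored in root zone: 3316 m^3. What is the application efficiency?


Ea = V_root / V_field * 100 = 3316 / 4263 * 100 = 77.7856%

77.7856 %


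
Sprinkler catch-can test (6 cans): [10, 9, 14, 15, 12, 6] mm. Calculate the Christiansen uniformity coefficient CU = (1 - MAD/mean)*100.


mean = 11.000000 mm
MAD = 2.666667 mm
CU = (1 - 2.666667/11.000000)*100

75.7576 %


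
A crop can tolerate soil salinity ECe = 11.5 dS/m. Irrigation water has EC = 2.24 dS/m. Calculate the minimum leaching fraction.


LR = ECiw / (5*ECe - ECiw)
LR = 2.24 / (5*11.5 - 2.24)
LR = 2.24 / 55.2600

0.0405


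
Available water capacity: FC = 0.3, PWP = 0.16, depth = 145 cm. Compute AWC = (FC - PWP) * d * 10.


AWC = (FC - PWP) * d * 10
AWC = (0.3 - 0.16) * 145 * 10
AWC = 0.1400 * 145 * 10

203.0000 mm


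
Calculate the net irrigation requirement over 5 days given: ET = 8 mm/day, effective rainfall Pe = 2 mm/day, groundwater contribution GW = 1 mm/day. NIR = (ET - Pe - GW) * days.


Daily deficit = ET - Pe - GW = 8 - 2 - 1 = 5 mm/day
NIR = 5 * 5 = 25 mm

25.0000 mm


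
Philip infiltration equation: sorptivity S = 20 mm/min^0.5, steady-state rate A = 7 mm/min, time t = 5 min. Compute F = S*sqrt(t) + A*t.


F = S*sqrt(t) + A*t
F = 20*sqrt(5) + 7*5
F = 20*2.236068 + 35

79.7214 mm


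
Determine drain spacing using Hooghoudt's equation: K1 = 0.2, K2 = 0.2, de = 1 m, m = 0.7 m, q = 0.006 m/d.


S^2 = 8*K2*de*m/q + 4*K1*m^2/q
S^2 = 8*0.2*1*0.7/0.006 + 4*0.2*0.7^2/0.006
S = sqrt(252.0000)

15.8745 m


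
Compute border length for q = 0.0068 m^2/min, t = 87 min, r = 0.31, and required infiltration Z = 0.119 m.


L = q*t/((1+r)*Z)
L = 0.0068*87/((1+0.31)*0.119)
L = 0.5916/0.15589

3.7950 m


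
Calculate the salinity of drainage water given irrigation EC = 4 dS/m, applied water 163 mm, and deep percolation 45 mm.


EC_dw = EC_iw * D_iw / D_dw
EC_dw = 4 * 163 / 45
EC_dw = 652 / 45

14.4889 dS/m


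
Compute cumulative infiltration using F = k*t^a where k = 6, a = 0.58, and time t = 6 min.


F = k * t^a = 6 * 6^0.58
F = 6 * 2.827012

16.9621 mm


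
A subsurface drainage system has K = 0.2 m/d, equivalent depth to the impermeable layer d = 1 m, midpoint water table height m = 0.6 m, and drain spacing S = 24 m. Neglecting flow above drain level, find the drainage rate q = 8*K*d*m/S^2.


q = 8*K*d*m/S^2
q = 8*0.2*1*0.6/24^2
q = 0.9600 / 576

0.0017 m/d


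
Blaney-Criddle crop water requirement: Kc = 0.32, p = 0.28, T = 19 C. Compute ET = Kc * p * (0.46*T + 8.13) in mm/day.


ET = Kc * p * (0.46*T + 8.13)
ET = 0.32 * 0.28 * (0.46*19 + 8.13)
ET = 0.32 * 0.28 * 16.8700

1.5116 mm/day


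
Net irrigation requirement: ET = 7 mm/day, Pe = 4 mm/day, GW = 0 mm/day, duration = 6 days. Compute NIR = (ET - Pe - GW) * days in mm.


Daily deficit = ET - Pe - GW = 7 - 4 - 0 = 3 mm/day
NIR = 3 * 6 = 18 mm

18.0000 mm


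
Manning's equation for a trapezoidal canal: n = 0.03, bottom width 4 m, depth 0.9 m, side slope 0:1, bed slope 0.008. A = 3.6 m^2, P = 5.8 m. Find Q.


R = A/P = 3.6/5.8 = 0.620690
Q = (1/0.03) * 3.6 * 0.620690^(2/3) * 0.008^0.5

7.8099 m^3/s


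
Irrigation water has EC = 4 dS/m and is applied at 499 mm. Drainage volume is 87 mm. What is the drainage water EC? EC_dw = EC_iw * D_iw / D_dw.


EC_dw = EC_iw * D_iw / D_dw
EC_dw = 4 * 499 / 87
EC_dw = 1996 / 87

22.9425 dS/m


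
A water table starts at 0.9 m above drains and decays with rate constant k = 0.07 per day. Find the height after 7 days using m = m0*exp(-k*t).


m = m0 * exp(-k*t)
m = 0.9 * exp(-0.07 * 7)
m = 0.9 * exp(-0.4900)

0.5514 m


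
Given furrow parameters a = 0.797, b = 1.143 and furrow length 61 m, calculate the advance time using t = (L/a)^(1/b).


t = (L/a)^(1/b)
t = (61/0.797)^(1/1.143)
t = 76.537014^(1/1.143)

44.4817 min


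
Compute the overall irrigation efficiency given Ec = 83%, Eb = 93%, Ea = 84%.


Ec = 0.83, Eb = 0.93, Ea = 0.84
E = 0.83 * 0.93 * 0.84 * 100 = 64.8396%

64.8396 %


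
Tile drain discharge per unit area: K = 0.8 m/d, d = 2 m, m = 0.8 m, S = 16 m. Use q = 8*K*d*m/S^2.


q = 8*K*d*m/S^2
q = 8*0.8*2*0.8/16^2
q = 10.2400 / 256

0.0400 m/d


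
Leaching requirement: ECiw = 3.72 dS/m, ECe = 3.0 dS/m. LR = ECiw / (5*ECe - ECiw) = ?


LR = ECiw / (5*ECe - ECiw)
LR = 3.72 / (5*3.0 - 3.72)
LR = 3.72 / 11.2800

0.3298


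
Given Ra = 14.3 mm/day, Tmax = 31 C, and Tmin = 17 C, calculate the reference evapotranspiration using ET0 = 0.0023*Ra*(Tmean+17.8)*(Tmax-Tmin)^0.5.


Tmean = (Tmax + Tmin)/2 = (31 + 17)/2 = 24.0
ET0 = 0.0023 * 14.3 * (24.0 + 17.8) * sqrt(31 - 17)
ET0 = 0.0023 * 14.3 * 41.8 * 3.741657

5.1440 mm/day


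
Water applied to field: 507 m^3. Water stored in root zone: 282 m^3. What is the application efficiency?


Ea = V_root / V_field * 100 = 282 / 507 * 100 = 55.6213%

55.6213 %


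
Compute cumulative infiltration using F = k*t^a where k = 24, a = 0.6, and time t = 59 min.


F = k * t^a = 24 * 59^0.6
F = 24 * 11.548118

277.1548 mm


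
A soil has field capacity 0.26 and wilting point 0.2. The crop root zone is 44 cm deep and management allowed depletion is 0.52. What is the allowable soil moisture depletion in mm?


SMD = (FC - PWP) * d * MAD * 10
SMD = (0.26 - 0.2) * 44 * 0.52 * 10
SMD = 0.0600 * 44 * 0.52 * 10

13.7280 mm


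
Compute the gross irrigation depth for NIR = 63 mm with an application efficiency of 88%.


Ea = 88% = 0.88
GID = NIR / Ea = 63 / 0.88 = 71.5909 mm

71.5909 mm


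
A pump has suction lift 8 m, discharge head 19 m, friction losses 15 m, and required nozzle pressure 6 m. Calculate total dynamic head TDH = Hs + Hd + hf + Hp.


TDH = Hs + Hd + hf + Hp = 8 + 19 + 15 + 6 = 48

48 m


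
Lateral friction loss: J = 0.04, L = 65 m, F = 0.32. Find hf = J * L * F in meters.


hf = J * L * F = 0.04 * 65 * 0.32 = 0.8320 m

0.8320 m


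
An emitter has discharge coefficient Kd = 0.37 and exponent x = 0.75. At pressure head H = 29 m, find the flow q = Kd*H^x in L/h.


q = Kd * H^x = 0.37 * 29^0.75 = 0.37 * 12.496791

4.6238 L/h


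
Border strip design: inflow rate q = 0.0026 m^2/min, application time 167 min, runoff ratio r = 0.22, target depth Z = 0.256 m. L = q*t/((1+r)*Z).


L = q*t/((1+r)*Z)
L = 0.0026*167/((1+0.22)*0.256)
L = 0.4342/0.31232

1.3902 m


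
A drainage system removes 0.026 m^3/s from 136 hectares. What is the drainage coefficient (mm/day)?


DC = Q * 86400 / (A * 10000) * 1000
DC = 0.026 * 86400 / (136 * 10000) * 1000
DC = 2246400.0000 / 1360000

1.6518 mm/day


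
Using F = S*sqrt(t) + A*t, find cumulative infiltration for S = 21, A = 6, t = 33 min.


F = S*sqrt(t) + A*t
F = 21*sqrt(33) + 6*33
F = 21*5.744563 + 198

318.6358 mm


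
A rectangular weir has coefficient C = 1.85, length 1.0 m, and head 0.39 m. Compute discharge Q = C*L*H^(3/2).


Q = C * L * H^(3/2) = 1.85 * 1.0 * 0.39^1.5 = 1.85 * 1.0 * 0.243555

0.4506 m^3/s


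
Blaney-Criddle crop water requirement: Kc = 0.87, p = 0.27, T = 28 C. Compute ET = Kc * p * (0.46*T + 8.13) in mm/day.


ET = Kc * p * (0.46*T + 8.13)
ET = 0.87 * 0.27 * (0.46*28 + 8.13)
ET = 0.87 * 0.27 * 21.0100

4.9352 mm/day


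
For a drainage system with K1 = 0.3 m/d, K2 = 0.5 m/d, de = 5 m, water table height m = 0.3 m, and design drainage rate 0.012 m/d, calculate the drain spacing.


S^2 = 8*K2*de*m/q + 4*K1*m^2/q
S^2 = 8*0.5*5*0.3/0.012 + 4*0.3*0.3^2/0.012
S = sqrt(509.0000)

22.5610 m


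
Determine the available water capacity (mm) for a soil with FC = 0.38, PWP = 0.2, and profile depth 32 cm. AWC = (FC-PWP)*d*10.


AWC = (FC - PWP) * d * 10
AWC = (0.38 - 0.2) * 32 * 10
AWC = 0.1800 * 32 * 10

57.6000 mm


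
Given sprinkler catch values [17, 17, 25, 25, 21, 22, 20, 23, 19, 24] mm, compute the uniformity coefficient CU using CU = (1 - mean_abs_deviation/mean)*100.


mean = 21.300000 mm
MAD = 2.500000 mm
CU = (1 - 2.500000/21.300000)*100

88.2629 %


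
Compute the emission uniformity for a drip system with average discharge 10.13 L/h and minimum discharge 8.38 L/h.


EU = (q_min/q_avg)*100 = (8.38/10.13)*100 = 82.7246%

82.7246 %


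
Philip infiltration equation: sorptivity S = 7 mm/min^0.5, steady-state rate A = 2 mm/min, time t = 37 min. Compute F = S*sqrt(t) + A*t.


F = S*sqrt(t) + A*t
F = 7*sqrt(37) + 2*37
F = 7*6.082763 + 74

116.5793 mm


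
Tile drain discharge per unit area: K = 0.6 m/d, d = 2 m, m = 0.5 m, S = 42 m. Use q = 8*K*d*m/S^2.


q = 8*K*d*m/S^2
q = 8*0.6*2*0.5/42^2
q = 4.8000 / 1764

0.0027 m/d


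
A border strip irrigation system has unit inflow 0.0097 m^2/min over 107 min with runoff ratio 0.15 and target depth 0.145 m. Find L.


L = q*t/((1+r)*Z)
L = 0.0097*107/((1+0.15)*0.145)
L = 1.0379/0.16675

6.2243 m


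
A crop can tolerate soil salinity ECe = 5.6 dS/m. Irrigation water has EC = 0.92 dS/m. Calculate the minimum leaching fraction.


LR = ECiw / (5*ECe - ECiw)
LR = 0.92 / (5*5.6 - 0.92)
LR = 0.92 / 27.0800

0.0340


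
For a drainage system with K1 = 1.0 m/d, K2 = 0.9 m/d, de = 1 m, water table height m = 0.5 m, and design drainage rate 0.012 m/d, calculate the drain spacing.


S^2 = 8*K2*de*m/q + 4*K1*m^2/q
S^2 = 8*0.9*1*0.5/0.012 + 4*1.0*0.5^2/0.012
S = sqrt(383.3333)

19.5789 m


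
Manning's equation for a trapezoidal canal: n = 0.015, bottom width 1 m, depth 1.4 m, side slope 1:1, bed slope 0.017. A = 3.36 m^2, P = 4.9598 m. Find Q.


R = A/P = 3.36/4.9598 = 0.677447
Q = (1/0.015) * 3.36 * 0.677447^(2/3) * 0.017^0.5

22.5280 m^3/s


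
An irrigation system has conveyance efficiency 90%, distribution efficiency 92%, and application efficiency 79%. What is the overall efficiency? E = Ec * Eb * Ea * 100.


Ec = 0.9, Eb = 0.92, Ea = 0.79
E = 0.9 * 0.92 * 0.79 * 100 = 65.4120%

65.4120 %


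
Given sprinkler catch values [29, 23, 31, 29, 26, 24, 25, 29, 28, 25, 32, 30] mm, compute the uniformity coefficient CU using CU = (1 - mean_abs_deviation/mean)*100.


mean = 27.583333 mm
MAD = 2.486111 mm
CU = (1 - 2.486111/27.583333)*100

90.9869 %


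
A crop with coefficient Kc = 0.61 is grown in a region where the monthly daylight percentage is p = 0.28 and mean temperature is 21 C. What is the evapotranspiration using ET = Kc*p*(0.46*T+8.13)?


ET = Kc * p * (0.46*T + 8.13)
ET = 0.61 * 0.28 * (0.46*21 + 8.13)
ET = 0.61 * 0.28 * 17.7900

3.0385 mm/day


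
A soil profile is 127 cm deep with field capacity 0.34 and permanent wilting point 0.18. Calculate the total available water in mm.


AWC = (FC - PWP) * d * 10
AWC = (0.34 - 0.18) * 127 * 10
AWC = 0.1600 * 127 * 10

203.2000 mm


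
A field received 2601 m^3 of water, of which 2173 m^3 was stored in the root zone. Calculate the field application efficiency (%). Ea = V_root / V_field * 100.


Ea = V_root / V_field * 100 = 2173 / 2601 * 100 = 83.5448%

83.5448 %


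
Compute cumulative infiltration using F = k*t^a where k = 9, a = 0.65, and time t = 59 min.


F = k * t^a = 9 * 59^0.65
F = 9 * 14.159692

127.4372 mm


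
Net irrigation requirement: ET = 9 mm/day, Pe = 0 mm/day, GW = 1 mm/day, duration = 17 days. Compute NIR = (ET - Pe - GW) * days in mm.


Daily deficit = ET - Pe - GW = 9 - 0 - 1 = 8 mm/day
NIR = 8 * 17 = 136 mm

136.0000 mm


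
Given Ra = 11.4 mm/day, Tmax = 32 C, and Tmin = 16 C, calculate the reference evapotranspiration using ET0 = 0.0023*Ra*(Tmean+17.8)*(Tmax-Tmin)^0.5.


Tmean = (Tmax + Tmin)/2 = (32 + 16)/2 = 24.0
ET0 = 0.0023 * 11.4 * (24.0 + 17.8) * sqrt(32 - 16)
ET0 = 0.0023 * 11.4 * 41.8 * 4.000000

4.3840 mm/day


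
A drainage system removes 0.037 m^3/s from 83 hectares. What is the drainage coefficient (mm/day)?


DC = Q * 86400 / (A * 10000) * 1000
DC = 0.037 * 86400 / (83 * 10000) * 1000
DC = 3196800.0000 / 830000

3.8516 mm/day


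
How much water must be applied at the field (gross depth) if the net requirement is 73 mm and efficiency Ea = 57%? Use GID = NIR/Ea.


Ea = 57% = 0.57
GID = NIR / Ea = 73 / 0.57 = 128.0702 mm

128.0702 mm


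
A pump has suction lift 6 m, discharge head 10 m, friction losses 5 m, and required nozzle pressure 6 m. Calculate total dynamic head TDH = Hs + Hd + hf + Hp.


TDH = Hs + Hd + hf + Hp = 6 + 10 + 5 + 6 = 27

27 m


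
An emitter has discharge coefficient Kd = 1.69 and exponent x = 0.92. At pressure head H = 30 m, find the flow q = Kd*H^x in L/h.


q = Kd * H^x = 1.69 * 30^0.92 = 1.69 * 22.853439

38.6223 L/h


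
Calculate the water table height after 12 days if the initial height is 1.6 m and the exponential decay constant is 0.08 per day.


m = m0 * exp(-k*t)
m = 1.6 * exp(-0.08 * 12)
m = 1.6 * exp(-0.9600)

0.6126 m


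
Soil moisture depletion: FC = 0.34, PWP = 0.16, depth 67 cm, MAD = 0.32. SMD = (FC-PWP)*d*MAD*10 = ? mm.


SMD = (FC - PWP) * d * MAD * 10
SMD = (0.34 - 0.16) * 67 * 0.32 * 10
SMD = 0.1800 * 67 * 0.32 * 10

38.5920 mm


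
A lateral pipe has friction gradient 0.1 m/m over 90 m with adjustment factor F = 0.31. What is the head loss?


hf = J * L * F = 0.1 * 90 * 0.31 = 2.7900 m

2.7900 m


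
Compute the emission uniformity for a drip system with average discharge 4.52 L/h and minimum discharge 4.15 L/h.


EU = (q_min/q_avg)*100 = (4.15/4.52)*100 = 91.8142%

91.8142 %


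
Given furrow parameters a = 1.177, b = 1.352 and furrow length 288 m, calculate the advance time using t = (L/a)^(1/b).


t = (L/a)^(1/b)
t = (288/1.177)^(1/1.352)
t = 244.689890^(1/1.352)

58.4424 min


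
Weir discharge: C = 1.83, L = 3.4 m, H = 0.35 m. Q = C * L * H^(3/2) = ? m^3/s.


Q = C * L * H^(3/2) = 1.83 * 3.4 * 0.35^1.5 = 1.83 * 3.4 * 0.207063

1.2883 m^3/s


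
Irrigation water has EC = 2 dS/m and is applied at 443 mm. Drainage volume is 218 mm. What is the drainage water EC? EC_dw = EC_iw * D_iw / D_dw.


EC_dw = EC_iw * D_iw / D_dw
EC_dw = 2 * 443 / 218
EC_dw = 886 / 218

4.0642 dS/m


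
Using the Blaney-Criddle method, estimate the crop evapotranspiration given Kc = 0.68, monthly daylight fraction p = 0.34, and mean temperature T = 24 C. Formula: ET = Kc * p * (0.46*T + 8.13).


ET = Kc * p * (0.46*T + 8.13)
ET = 0.68 * 0.34 * (0.46*24 + 8.13)
ET = 0.68 * 0.34 * 19.1700

4.4321 mm/day


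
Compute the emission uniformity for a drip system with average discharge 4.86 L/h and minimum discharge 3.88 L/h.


EU = (q_min/q_avg)*100 = (3.88/4.86)*100 = 79.8354%

79.8354 %


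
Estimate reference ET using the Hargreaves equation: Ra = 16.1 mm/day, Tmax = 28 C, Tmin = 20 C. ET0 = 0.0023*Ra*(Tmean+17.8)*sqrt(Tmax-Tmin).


Tmean = (Tmax + Tmin)/2 = (28 + 20)/2 = 24.0
ET0 = 0.0023 * 16.1 * (24.0 + 17.8) * sqrt(28 - 20)
ET0 = 0.0023 * 16.1 * 41.8 * 2.828427

4.3780 mm/day


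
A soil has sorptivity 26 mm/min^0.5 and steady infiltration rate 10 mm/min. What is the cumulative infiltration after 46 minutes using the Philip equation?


F = S*sqrt(t) + A*t
F = 26*sqrt(46) + 10*46
F = 26*6.782330 + 460

636.3406 mm


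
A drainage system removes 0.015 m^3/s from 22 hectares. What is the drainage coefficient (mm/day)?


DC = Q * 86400 / (A * 10000) * 1000
DC = 0.015 * 86400 / (22 * 10000) * 1000
DC = 1296000.0000 / 220000

5.8909 mm/day


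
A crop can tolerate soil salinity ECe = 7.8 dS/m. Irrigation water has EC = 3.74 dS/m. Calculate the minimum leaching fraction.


LR = ECiw / (5*ECe - ECiw)
LR = 3.74 / (5*7.8 - 3.74)
LR = 3.74 / 35.2600

0.1061


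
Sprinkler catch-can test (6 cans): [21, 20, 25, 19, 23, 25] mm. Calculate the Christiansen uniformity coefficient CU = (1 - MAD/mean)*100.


mean = 22.166667 mm
MAD = 2.166667 mm
CU = (1 - 2.166667/22.166667)*100

90.2256 %


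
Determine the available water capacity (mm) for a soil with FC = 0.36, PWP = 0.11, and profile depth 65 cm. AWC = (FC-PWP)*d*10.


AWC = (FC - PWP) * d * 10
AWC = (0.36 - 0.11) * 65 * 10
AWC = 0.2500 * 65 * 10

162.5000 mm


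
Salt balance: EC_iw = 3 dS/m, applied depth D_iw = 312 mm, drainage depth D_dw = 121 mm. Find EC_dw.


EC_dw = EC_iw * D_iw / D_dw
EC_dw = 3 * 312 / 121
EC_dw = 936 / 121

7.7355 dS/m


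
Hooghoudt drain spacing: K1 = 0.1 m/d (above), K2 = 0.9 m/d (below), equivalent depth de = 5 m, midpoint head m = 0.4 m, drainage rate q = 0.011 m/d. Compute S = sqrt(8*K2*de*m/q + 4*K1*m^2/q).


S^2 = 8*K2*de*m/q + 4*K1*m^2/q
S^2 = 8*0.9*5*0.4/0.011 + 4*0.1*0.4^2/0.011
S = sqrt(1314.9091)

36.2617 m


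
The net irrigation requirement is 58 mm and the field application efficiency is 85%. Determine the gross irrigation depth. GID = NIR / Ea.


Ea = 85% = 0.85
GID = NIR / Ea = 58 / 0.85 = 68.2353 mm

68.2353 mm


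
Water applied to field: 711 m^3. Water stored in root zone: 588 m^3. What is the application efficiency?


Ea = V_root / V_field * 100 = 588 / 711 * 100 = 82.7004%

82.7004 %


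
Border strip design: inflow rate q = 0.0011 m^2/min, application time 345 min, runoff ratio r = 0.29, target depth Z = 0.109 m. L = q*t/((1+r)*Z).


L = q*t/((1+r)*Z)
L = 0.0011*345/((1+0.29)*0.109)
L = 0.3795/0.14061

2.6990 m


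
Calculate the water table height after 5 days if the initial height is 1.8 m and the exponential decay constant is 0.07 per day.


m = m0 * exp(-k*t)
m = 1.8 * exp(-0.07 * 5)
m = 1.8 * exp(-0.3500)

1.2684 m


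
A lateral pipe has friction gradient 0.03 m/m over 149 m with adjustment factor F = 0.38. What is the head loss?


hf = J * L * F = 0.03 * 149 * 0.38 = 1.6986 m

1.6986 m


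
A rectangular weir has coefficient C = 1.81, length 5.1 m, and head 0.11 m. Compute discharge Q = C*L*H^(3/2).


Q = C * L * H^(3/2) = 1.81 * 5.1 * 0.11^1.5 = 1.81 * 5.1 * 0.036483

0.3368 m^3/s


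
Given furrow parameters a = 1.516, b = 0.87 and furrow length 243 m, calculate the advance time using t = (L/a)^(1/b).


t = (L/a)^(1/b)
t = (243/1.516)^(1/0.87)
t = 160.290237^(1/0.87)

342.2756 min


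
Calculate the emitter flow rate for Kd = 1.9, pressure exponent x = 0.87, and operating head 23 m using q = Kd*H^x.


q = Kd * H^x = 1.9 * 23^0.87 = 1.9 * 15.300415

29.0708 L/h


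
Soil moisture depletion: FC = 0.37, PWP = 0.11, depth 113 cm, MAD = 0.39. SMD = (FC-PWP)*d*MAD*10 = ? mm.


SMD = (FC - PWP) * d * MAD * 10
SMD = (0.37 - 0.11) * 113 * 0.39 * 10
SMD = 0.2600 * 113 * 0.39 * 10

114.5820 mm


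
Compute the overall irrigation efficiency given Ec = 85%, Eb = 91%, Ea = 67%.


Ec = 0.85, Eb = 0.91, Ea = 0.67
E = 0.85 * 0.91 * 0.67 * 100 = 51.8245%

51.8245 %


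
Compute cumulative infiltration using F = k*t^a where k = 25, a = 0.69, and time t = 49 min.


F = k * t^a = 25 * 49^0.69
F = 25 * 14.663421

366.5855 mm


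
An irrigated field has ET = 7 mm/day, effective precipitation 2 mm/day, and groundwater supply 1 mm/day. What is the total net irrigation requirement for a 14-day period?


Daily deficit = ET - Pe - GW = 7 - 2 - 1 = 4 mm/day
NIR = 4 * 14 = 56 mm

56.0000 mm
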